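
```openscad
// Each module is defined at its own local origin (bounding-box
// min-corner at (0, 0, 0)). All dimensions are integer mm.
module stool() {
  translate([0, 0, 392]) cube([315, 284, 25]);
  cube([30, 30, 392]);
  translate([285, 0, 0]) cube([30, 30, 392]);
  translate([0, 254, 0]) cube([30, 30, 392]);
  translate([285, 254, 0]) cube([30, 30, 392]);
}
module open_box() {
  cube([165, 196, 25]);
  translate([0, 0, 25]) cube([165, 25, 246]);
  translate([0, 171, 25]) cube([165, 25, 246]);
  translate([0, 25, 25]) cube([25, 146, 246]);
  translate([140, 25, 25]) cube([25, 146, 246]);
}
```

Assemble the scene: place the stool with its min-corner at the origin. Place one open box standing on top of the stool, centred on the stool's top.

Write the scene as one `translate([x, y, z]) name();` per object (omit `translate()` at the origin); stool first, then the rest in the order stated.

stool();
translate([75, 44, 417]) open_box();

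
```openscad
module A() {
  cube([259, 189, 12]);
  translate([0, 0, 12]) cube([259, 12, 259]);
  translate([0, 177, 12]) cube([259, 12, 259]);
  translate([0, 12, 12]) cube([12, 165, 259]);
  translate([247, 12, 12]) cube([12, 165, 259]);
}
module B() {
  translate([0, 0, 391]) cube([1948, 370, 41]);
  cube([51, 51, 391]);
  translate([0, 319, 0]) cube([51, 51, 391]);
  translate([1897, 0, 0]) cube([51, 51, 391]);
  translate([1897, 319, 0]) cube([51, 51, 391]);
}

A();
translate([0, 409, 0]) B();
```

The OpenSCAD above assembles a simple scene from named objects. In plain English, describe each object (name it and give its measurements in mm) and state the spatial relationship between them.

A is an open-topped rectangular box: outside dimensions 259×189×271 mm, with a uniform wall and base thickness of 12 mm. The base is a full 259×189 slab on the floor; four walls sit on top of the base. The front and back walls (the −y and +y sides) span the full width; the two side walls fit between them.

B is a long wooden bench with a 1948 mm (x) × 370 mm (y) seat, 41 mm thick, its top surface 432 mm above the floor. Four 51 mm square legs at the seat corners, flush with the edges, run from z = 0 to the seat underside.

The bench is on the floor beside the open box on its +y side.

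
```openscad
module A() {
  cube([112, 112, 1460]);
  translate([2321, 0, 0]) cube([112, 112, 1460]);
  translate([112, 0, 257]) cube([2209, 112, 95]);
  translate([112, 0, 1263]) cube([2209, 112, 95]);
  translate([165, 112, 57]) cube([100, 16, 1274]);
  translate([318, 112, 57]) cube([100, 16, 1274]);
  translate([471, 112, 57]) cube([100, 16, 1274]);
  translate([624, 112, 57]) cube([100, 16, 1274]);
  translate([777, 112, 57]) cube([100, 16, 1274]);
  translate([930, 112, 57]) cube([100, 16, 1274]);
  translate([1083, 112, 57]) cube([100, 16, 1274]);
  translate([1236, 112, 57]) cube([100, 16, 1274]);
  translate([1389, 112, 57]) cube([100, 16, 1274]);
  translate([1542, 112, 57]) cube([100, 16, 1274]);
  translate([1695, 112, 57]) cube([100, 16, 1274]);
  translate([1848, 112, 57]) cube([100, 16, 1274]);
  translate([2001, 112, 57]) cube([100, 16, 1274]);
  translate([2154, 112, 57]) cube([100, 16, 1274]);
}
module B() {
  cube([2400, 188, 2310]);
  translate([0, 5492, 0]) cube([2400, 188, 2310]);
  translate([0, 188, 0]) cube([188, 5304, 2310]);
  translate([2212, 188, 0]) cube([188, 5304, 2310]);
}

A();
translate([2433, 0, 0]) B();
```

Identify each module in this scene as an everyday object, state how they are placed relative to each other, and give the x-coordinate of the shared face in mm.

A is a fence section. B is a house frame. The house frame is against the fence section's +x side, with their −y faces flush. The x-coordinate of the shared face is 2433 mm.

The fence section's +x face and the house frame's −x face are both at x = 2433 mm.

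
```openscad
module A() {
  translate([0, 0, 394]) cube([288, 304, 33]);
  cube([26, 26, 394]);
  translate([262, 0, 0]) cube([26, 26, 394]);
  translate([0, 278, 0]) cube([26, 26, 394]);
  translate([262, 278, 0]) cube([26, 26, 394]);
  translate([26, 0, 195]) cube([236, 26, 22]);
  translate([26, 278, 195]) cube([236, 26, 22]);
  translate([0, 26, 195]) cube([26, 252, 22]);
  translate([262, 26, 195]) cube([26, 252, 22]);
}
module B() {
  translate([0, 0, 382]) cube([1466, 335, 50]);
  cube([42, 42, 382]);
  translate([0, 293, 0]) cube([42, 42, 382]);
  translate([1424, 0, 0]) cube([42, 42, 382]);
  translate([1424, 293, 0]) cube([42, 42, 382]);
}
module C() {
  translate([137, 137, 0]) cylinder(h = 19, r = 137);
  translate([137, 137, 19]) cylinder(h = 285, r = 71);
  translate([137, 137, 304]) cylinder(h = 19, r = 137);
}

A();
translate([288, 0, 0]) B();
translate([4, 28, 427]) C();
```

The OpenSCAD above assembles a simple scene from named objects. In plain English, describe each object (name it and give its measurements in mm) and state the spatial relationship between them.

A is a simple wooden stool: a rectangular seat 288 mm (x) by 304 mm (y), 33 mm thick, top face at z = 427 mm, on four square legs, each 26×26 mm in cross-section. The legs rest on z = 0, each flush with a corner of the seat. Four stretchers, 26 mm wide and 22 mm tall, connect adjacent legs with their undersides at z = 195 mm, each running between the inner faces of the legs it joins and aligned with the legs' outer faces on the other axis.

B is a long wooden bench with a 1466 mm (x) × 335 mm (y) seat, 50 mm thick, its top surface 432 mm above the floor. Four 42 mm square legs at the seat corners, flush with the edges, run from z = 0 to the seat underside.

C is a spool: two coaxial disc flanges of radius 137 mm and thickness 19 mm, joined by a core cylinder of radius 71 mm and height 285 mm. The lower flange rests on z = 0 and the three cylinders share a vertical axis.

The bench is against the stool's +x side, with their −y faces flush. The spool is on top of the stool.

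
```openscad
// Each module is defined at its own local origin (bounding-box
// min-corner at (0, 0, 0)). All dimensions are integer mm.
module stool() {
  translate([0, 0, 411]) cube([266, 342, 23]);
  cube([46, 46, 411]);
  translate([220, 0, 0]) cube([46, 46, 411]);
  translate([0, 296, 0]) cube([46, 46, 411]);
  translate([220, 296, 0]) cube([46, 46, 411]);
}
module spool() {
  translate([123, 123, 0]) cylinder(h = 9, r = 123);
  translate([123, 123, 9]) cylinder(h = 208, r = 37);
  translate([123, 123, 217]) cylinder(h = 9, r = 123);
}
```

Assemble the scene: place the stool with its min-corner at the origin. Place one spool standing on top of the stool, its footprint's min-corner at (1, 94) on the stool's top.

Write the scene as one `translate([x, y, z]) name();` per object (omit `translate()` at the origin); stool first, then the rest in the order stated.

stool();
translate([1, 94, 434]) spool();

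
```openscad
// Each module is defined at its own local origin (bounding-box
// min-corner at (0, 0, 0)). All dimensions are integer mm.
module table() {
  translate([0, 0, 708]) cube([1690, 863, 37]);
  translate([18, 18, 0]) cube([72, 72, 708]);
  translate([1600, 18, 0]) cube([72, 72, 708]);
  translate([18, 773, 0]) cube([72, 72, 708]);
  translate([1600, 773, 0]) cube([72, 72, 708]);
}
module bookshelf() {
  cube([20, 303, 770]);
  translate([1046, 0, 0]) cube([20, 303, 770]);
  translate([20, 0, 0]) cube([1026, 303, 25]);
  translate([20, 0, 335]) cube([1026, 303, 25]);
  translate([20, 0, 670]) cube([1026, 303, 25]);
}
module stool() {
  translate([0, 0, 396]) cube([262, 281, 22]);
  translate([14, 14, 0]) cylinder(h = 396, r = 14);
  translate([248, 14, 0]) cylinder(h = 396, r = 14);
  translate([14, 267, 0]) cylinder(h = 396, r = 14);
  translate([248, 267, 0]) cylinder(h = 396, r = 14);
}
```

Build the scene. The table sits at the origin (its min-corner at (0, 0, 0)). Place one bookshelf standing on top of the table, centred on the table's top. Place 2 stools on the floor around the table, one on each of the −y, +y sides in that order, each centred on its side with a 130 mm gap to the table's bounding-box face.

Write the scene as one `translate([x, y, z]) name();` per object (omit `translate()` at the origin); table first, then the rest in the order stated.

table();
translate([312, 280, 745]) bookshelf();
translate([714, -411, 0]) stool();
translate([714, 993, 0]) stool();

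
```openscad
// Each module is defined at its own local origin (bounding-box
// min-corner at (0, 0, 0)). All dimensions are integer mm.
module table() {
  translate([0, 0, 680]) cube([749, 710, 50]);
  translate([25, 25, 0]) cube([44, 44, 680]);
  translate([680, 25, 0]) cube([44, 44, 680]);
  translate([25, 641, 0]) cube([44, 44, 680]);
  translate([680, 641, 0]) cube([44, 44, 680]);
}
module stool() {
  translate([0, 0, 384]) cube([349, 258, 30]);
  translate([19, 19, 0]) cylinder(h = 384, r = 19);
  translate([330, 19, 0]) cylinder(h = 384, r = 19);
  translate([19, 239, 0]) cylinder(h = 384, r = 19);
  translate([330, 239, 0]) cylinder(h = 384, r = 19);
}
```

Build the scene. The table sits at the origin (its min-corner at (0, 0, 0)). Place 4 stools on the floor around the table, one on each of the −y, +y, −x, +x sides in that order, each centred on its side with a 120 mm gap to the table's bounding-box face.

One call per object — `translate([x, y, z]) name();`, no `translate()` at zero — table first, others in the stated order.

table();
translate([200, -378, 0]) stool();
translate([200, 830, 0]) stool();
translate([-469, 226, 0]) stool();
translate([869, 226, 0]) stool();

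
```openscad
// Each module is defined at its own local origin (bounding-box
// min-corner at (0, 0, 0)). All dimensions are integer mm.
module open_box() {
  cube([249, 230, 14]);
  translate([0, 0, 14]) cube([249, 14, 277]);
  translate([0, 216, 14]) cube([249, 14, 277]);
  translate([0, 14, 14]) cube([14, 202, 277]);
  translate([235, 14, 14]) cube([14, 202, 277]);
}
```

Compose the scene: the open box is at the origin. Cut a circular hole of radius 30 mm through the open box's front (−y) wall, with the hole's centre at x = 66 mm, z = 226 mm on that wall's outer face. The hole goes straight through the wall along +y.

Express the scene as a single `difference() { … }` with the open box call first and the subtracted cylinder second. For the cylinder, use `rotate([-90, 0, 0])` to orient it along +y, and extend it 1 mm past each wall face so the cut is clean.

difference() {
  open_box();
  translate([66, -1, 226]) rotate([-90, 0, 0]) cylinder(h = 16, r = 30);
}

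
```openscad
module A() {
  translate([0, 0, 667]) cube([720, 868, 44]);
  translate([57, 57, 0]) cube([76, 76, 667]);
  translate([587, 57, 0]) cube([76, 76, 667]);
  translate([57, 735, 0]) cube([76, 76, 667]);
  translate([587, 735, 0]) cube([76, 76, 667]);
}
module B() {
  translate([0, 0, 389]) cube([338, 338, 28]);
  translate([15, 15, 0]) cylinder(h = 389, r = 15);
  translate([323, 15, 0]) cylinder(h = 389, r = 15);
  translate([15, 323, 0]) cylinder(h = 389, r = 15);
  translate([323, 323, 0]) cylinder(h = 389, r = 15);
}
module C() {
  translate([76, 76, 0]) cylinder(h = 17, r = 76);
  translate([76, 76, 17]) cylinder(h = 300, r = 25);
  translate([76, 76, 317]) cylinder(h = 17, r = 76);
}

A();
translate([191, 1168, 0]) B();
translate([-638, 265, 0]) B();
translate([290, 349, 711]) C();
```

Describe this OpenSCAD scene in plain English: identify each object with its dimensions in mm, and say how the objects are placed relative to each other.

A is a rectangular dining table. The top is 720×868×44 mm with its upper surface at z = 711 mm. It stands on four 76×76 mm square legs, each inset 57 mm from the nearest pair of top edges, running from the floor to the underside of the top.

B is a simple wooden stool: a rectangular seat 338 mm (x) by 338 mm (y), 28 mm thick, top face at z = 417 mm, on four round legs, each 30 mm in diameter. The legs rest on z = 0, each leg's axis is inset half a diameter from the nearest pair of seat edges (so the leg's bounding box is flush with the corner).

C is a spool: two coaxial disc flanges of radius 76 mm and thickness 17 mm, joined by a core cylinder of radius 25 mm and height 300 mm. The lower flange rests on z = 0 and the three cylinders share a vertical axis.

Two stools sit around the table at the +y, −x sides. The spool is on top of the table.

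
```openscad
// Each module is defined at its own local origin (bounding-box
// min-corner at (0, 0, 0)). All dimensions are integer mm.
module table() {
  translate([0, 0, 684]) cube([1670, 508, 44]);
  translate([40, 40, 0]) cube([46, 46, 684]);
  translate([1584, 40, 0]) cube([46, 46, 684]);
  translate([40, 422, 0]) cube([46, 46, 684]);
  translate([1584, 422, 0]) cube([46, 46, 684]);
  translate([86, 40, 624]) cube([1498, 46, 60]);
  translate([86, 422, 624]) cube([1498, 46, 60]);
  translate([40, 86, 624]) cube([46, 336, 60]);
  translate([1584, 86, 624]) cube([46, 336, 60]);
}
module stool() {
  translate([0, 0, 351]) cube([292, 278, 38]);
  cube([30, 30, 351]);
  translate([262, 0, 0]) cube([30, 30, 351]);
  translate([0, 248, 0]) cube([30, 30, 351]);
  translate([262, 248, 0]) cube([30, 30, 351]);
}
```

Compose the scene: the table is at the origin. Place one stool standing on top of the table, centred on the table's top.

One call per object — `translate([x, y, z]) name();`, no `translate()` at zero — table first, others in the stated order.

table();
translate([689, 115, 728]) stool();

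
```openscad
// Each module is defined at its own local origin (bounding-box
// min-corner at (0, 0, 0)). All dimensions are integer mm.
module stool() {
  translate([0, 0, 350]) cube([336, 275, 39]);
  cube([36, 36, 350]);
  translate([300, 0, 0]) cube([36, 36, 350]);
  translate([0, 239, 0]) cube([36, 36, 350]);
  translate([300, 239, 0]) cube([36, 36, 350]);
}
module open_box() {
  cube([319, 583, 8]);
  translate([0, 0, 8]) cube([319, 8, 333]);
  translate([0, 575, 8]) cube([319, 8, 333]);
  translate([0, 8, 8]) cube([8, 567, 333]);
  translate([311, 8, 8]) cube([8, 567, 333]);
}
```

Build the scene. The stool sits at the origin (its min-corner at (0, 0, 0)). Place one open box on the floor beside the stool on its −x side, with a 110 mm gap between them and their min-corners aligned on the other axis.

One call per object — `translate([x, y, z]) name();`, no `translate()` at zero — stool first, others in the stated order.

stool();
translate([-429, 0, 0]) open_box();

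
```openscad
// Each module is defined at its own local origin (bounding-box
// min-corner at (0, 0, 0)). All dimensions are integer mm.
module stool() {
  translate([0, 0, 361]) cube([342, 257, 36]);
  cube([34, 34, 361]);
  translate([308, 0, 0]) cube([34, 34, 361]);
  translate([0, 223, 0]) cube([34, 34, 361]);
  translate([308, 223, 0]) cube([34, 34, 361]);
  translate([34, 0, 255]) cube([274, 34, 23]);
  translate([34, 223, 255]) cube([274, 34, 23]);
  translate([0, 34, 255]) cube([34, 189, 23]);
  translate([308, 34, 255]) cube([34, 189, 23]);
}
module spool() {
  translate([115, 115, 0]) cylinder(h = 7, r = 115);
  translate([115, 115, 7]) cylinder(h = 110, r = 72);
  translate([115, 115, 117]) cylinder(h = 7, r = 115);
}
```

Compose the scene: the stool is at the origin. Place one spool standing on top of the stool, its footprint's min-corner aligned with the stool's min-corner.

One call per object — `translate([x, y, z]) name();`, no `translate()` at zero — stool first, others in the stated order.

stool();
translate([0, 0, 397]) spool();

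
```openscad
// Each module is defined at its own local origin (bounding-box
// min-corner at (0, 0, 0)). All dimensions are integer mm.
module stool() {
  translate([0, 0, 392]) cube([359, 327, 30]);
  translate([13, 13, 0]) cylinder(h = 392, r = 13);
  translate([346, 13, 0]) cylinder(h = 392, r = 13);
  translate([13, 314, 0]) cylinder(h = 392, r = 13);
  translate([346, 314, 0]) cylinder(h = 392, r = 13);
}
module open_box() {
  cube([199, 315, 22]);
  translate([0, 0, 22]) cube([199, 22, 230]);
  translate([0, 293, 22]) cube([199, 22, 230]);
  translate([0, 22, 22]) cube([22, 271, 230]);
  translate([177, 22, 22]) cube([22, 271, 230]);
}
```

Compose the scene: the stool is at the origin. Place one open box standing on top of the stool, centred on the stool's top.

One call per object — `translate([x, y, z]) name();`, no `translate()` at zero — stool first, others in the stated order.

stool();
translate([80, 6, 422]) open_box();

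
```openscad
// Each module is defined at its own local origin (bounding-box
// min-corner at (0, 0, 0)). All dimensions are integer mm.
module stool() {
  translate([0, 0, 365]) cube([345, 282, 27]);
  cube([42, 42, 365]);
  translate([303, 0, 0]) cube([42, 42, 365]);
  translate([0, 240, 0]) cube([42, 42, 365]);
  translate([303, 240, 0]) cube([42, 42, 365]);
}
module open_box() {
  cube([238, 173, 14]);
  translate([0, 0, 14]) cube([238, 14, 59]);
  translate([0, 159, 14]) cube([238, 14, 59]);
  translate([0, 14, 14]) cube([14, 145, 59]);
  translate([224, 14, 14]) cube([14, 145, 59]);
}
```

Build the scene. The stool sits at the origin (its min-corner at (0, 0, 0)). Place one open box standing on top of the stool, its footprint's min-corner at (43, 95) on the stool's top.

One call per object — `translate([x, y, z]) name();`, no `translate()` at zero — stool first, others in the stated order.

stool();
translate([43, 95, 392]) open_box();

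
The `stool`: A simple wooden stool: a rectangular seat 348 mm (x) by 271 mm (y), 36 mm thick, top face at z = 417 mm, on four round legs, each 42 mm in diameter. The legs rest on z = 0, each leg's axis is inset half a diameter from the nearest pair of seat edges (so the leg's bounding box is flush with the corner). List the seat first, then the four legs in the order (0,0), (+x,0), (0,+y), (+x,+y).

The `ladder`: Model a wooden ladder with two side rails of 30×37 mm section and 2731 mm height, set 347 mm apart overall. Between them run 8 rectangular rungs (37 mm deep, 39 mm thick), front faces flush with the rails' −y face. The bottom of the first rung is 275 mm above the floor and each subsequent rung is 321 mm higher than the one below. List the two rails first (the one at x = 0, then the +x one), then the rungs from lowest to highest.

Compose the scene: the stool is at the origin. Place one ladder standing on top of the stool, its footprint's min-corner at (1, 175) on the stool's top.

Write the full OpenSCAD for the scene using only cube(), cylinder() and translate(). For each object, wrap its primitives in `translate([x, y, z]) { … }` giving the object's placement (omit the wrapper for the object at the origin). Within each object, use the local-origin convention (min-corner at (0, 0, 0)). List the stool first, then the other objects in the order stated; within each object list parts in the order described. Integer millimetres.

translate([0, 0, 381]) cube([348, 271, 36]);
translate([21, 21, 0]) cylinder(h = 381, r = 21);
translate([327, 21, 0]) cylinder(h = 381, r = 21);
translate([21, 250, 0]) cylinder(h = 381, r = 21);
translate([327, 250, 0]) cylinder(h = 381, r = 21);
translate([1, 175, 417]) {
  cube([30, 37, 2731]);
  translate([317, 0, 0]) cube([30, 37, 2731]);
  translate([30, 0, 275]) cube([287, 37, 39]);
  translate([30, 0, 596]) cube([287, 37, 39]);
  translate([30, 0, 917]) cube([287, 37, 39]);
  translate([30, 0, 1238]) cube([287, 37, 39]);
  translate([30, 0, 1559]) cube([287, 37, 39]);
  translate([30, 0, 1880]) cube([287, 37, 39]);
  translate([30, 0, 2201]) cube([287, 37, 39]);
  translate([30, 0, 2522]) cube([287, 37, 39]);
}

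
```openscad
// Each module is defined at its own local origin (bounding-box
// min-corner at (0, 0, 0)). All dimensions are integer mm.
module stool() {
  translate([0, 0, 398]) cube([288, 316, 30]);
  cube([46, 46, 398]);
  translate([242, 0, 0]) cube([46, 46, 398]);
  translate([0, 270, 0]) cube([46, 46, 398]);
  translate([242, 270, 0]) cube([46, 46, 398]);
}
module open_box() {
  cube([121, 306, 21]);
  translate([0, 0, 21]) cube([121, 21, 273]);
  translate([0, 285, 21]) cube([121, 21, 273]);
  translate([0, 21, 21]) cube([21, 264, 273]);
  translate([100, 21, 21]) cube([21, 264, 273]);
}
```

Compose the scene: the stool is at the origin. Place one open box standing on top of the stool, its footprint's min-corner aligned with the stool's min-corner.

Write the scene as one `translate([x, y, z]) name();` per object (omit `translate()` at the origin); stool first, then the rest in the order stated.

stool();
translate([0, 0, 428]) open_box();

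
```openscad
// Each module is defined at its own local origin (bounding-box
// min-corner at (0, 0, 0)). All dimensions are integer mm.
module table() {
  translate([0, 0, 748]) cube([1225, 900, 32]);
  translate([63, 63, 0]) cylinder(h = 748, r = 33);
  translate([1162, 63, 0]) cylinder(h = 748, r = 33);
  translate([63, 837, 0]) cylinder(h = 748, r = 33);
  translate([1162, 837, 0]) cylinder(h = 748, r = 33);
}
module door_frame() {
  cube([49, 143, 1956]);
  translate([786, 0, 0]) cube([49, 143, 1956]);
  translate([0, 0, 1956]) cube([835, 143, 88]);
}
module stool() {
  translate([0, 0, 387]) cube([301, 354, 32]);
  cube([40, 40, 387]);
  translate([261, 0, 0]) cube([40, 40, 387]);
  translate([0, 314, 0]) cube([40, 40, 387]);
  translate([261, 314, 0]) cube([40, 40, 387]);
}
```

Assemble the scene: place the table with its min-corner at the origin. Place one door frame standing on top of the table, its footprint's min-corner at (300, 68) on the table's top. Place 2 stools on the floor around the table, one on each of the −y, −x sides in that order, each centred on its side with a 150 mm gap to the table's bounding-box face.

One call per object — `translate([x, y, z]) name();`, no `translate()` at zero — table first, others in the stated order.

table();
translate([300, 68, 780]) door_frame();
translate([462, -504, 0]) stool();
translate([-451, 273, 0]) stool();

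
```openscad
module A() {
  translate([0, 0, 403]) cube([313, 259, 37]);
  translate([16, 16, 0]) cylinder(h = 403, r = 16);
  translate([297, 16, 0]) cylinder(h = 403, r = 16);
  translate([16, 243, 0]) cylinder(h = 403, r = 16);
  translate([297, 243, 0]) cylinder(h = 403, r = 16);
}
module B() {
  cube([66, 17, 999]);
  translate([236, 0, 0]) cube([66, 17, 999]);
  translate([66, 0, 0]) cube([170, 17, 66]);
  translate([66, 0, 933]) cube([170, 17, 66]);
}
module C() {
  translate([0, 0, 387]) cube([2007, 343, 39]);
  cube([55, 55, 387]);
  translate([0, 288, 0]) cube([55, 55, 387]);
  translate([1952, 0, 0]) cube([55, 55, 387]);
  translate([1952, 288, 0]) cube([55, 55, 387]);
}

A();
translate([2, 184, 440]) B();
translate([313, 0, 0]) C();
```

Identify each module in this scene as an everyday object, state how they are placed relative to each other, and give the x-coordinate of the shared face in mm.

A is a stool. B is a picture frame. C is a bench. The picture frame is on top of the stool. The bench is against the stool's +x side, with their −y faces flush. The x-coordinate of the shared face is 313 mm.

The stool's +x face and the bench's −x face are both at x = 313 mm.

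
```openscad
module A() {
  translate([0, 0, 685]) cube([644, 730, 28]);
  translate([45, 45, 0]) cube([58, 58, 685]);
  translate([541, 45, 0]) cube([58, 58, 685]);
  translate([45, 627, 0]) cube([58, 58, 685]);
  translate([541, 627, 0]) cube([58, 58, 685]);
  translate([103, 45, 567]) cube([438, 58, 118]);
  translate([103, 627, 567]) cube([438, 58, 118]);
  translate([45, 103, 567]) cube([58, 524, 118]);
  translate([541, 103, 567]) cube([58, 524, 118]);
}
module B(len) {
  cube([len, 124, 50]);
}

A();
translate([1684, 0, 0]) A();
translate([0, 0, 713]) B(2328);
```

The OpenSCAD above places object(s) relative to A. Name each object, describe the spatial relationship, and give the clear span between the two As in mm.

A is a table. B is a beam. A beam spans the tops of two tables. The clear span between the two tables is 1040 mm.

Second table starts at x = 1684; first ends at x = 644; clear span = 1684 − 644 = 1040 mm.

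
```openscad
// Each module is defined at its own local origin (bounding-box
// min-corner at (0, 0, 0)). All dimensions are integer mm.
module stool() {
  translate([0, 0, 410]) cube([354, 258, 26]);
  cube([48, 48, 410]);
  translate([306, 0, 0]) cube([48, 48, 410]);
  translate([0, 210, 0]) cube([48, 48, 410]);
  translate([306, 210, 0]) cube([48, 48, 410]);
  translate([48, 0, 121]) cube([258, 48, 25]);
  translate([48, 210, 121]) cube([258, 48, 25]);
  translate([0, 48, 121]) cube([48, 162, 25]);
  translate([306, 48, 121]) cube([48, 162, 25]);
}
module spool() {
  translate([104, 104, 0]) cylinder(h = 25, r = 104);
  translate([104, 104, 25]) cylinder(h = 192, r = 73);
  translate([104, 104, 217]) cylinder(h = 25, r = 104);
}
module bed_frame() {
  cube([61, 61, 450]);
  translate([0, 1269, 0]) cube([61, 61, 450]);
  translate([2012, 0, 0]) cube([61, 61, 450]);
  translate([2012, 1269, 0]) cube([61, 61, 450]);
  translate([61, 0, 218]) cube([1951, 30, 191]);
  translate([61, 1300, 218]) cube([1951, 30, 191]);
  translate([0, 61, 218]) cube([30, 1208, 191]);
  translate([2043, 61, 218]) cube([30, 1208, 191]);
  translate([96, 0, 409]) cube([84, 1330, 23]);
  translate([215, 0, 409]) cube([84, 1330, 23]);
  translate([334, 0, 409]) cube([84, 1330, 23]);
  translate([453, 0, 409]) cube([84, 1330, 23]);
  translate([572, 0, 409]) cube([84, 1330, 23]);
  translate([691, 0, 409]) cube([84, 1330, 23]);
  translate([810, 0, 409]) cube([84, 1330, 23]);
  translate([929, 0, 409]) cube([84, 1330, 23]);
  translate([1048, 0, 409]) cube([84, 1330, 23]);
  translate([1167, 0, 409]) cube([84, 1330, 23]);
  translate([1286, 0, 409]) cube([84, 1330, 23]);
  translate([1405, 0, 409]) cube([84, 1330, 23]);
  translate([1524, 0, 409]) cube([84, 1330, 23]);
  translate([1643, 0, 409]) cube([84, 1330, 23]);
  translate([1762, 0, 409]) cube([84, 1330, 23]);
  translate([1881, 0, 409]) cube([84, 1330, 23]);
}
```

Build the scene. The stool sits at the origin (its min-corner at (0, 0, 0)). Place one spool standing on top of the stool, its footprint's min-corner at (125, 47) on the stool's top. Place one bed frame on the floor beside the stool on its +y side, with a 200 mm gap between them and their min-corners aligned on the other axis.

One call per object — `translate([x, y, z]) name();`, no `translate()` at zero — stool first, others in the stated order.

stool();
translate([125, 47, 436]) spool();
translate([0, 458, 0]) bed_frame();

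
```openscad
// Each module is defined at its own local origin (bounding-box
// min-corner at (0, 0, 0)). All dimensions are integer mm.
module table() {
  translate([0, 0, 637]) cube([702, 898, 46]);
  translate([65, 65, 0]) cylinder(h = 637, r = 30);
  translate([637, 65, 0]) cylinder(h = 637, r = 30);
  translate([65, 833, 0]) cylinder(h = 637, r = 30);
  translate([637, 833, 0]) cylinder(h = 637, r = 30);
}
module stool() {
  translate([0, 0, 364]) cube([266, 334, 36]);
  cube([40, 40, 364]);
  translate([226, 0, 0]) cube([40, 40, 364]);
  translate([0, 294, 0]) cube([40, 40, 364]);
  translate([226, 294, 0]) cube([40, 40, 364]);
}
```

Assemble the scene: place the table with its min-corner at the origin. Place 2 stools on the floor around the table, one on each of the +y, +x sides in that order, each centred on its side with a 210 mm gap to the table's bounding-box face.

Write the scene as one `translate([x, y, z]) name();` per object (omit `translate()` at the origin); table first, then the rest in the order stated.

table();
translate([218, 1108, 0]) stool();
translate([912, 282, 0]) stool();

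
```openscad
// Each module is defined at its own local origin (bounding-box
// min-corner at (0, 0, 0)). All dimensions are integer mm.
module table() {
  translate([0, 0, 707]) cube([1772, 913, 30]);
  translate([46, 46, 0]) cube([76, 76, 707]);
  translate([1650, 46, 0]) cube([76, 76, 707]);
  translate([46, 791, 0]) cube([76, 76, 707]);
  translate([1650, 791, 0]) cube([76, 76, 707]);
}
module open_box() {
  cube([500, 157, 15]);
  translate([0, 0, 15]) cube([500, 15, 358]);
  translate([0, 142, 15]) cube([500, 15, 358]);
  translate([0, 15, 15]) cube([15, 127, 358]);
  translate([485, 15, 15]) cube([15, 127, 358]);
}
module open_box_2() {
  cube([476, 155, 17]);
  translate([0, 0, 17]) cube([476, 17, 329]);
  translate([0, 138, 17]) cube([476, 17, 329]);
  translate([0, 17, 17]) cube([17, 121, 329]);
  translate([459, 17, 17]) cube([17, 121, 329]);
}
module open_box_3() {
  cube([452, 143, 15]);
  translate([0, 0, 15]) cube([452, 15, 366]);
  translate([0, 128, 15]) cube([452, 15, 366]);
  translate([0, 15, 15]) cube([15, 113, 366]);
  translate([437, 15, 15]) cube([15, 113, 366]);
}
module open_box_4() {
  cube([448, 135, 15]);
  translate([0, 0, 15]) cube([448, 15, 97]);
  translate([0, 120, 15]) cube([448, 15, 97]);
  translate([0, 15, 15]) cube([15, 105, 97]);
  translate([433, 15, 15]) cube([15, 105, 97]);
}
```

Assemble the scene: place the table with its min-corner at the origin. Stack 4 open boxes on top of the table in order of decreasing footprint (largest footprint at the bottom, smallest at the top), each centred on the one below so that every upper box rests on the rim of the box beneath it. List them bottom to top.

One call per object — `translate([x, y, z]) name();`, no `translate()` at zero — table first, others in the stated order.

table();
translate([636, 378, 737]) open_box();
translate([648, 379, 1110]) open_box_2();
translate([660, 385, 1456]) open_box_3();
translate([662, 389, 1837]) open_box_4();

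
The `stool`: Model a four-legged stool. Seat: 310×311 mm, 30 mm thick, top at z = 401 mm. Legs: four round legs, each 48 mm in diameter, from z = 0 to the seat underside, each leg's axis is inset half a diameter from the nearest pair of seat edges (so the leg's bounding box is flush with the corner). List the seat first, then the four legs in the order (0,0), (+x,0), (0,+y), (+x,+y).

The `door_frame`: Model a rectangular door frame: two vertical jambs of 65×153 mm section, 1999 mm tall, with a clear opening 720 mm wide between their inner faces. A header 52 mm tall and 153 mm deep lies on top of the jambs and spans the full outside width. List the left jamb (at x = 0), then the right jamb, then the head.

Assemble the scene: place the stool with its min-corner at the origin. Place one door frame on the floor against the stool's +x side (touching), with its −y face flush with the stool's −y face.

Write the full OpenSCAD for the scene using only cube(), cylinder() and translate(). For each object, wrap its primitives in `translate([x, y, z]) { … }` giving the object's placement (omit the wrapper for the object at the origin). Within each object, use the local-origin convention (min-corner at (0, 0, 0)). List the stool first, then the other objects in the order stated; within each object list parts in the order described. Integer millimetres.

translate([0, 0, 371]) cube([310, 311, 30]);
translate([24, 24, 0]) cylinder(h = 371, r = 24);
translate([286, 24, 0]) cylinder(h = 371, r = 24);
translate([24, 287, 0]) cylinder(h = 371, r = 24);
translate([286, 287, 0]) cylinder(h = 371, r = 24);
translate([310, 0, 0]) {
  cube([65, 153, 1999]);
  translate([785, 0, 0]) cube([65, 153, 1999]);
  translate([0, 0, 1999]) cube([850, 153, 52]);
}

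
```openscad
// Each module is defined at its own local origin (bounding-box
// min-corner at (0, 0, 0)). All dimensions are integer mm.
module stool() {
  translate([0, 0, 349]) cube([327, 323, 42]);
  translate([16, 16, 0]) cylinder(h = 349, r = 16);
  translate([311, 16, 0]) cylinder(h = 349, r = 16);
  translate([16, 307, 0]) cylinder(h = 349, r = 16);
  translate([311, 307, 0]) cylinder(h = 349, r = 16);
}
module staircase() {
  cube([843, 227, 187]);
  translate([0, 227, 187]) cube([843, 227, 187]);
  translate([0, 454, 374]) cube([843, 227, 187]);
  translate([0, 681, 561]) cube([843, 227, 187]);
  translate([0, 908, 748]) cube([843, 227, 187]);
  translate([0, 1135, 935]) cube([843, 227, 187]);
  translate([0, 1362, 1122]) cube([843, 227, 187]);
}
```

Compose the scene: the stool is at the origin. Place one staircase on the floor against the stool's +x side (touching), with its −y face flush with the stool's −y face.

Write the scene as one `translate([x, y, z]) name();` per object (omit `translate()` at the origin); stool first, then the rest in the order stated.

stool();
translate([327, 0, 0]) staircase();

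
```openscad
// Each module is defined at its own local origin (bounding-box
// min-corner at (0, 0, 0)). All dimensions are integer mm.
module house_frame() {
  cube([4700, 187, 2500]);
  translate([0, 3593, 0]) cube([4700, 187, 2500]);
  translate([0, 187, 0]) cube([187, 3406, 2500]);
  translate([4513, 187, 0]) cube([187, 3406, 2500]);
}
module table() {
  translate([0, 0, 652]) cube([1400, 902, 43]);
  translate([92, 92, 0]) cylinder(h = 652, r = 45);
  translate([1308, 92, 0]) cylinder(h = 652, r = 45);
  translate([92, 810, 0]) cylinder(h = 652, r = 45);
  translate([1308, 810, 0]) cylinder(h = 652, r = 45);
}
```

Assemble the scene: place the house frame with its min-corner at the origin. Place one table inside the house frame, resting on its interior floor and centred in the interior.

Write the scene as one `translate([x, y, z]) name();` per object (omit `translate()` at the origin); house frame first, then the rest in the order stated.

house_frame();
translate([1650, 1439, 0]) table();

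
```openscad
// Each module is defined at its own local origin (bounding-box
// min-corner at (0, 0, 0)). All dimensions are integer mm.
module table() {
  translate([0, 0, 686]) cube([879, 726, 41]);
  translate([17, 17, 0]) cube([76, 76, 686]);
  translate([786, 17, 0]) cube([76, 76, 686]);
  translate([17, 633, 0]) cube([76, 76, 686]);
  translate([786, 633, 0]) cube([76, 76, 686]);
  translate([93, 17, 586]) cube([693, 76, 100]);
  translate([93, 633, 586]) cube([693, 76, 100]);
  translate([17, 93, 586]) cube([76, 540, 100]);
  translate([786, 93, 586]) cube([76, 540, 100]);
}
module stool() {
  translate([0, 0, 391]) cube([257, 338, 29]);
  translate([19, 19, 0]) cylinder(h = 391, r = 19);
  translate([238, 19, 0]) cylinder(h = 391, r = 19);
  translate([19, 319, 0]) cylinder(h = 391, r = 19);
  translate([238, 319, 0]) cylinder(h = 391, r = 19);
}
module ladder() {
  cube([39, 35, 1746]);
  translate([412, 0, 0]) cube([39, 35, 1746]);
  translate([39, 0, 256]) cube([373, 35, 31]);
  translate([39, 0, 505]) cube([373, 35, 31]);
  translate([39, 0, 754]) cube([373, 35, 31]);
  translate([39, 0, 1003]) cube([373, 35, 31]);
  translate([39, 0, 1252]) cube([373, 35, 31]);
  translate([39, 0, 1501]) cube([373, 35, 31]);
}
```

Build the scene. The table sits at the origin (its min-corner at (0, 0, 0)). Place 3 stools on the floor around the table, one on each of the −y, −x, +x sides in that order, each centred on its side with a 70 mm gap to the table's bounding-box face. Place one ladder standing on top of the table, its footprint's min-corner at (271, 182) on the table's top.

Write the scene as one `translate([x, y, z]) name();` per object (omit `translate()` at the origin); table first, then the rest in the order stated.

table();
translate([311, -408, 0]) stool();
translate([-327, 194, 0]) stool();
translate([949, 194, 0]) stool();
translate([271, 182, 727]) ladder();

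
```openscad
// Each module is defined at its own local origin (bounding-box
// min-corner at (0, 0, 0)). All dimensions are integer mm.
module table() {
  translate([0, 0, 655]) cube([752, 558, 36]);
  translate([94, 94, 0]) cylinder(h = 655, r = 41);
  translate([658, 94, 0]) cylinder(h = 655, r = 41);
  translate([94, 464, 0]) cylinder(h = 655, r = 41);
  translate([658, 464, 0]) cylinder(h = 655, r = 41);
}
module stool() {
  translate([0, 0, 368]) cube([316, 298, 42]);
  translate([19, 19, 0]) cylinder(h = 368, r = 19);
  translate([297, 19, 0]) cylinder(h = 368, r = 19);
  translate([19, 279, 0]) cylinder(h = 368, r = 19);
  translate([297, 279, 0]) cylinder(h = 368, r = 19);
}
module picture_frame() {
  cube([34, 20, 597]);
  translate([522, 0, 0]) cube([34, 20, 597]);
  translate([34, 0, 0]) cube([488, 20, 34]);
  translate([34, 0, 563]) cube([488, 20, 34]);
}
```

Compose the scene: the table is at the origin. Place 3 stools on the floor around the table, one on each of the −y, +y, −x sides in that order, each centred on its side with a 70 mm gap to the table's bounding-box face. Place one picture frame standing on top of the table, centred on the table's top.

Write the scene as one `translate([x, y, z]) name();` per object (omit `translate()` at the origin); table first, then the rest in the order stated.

table();
translate([218, -368, 0]) stool();
translate([218, 628, 0]) stool();
translate([-386, 130, 0]) stool();
translate([98, 269, 691]) picture_frame();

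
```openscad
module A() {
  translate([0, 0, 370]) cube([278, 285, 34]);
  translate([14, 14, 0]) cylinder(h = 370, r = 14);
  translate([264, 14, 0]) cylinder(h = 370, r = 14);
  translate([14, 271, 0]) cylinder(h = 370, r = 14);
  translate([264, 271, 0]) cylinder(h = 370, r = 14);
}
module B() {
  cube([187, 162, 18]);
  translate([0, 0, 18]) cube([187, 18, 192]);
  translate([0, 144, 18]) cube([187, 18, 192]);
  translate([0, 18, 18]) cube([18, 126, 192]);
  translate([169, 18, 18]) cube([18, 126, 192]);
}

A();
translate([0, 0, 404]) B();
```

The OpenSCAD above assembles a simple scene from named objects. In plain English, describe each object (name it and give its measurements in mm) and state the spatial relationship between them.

A is a four-legged stool. The seat is a 278×285×34 mm slab whose top surface is at z = 404 mm; four round legs, each 28 mm in diameter, run from the floor (z = 0) to the underside of the seat, each leg's axis is inset half a diameter from the nearest pair of seat edges (so the leg's bounding box is flush with the corner).

B is an open storage box with external size 187×162×210 mm and wall thickness 18 mm (the base is also 18 mm thick). The base covers the whole footprint; the four walls stand on the base, with the y-facing walls full-width and the x-facing walls fitting between their inner faces.

The open box is on top of the stool.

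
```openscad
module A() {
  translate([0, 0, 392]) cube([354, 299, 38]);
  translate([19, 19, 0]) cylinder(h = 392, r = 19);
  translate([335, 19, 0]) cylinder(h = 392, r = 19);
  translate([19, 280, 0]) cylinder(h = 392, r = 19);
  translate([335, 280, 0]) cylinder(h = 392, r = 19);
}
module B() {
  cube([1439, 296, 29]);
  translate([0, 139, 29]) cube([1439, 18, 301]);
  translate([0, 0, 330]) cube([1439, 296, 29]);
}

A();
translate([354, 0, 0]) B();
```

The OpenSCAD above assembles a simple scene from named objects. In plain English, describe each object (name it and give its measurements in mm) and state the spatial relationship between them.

A is a four-legged stool. The seat is a 354×299×38 mm slab whose top surface is at z = 430 mm; four round legs, each 38 mm in diameter, run from the floor (z = 0) to the underside of the seat, each leg's axis is inset half a diameter from the nearest pair of seat edges (so the leg's bounding box is flush with the corner).

B is an I-beam lying along x, 1439 mm long. Overall section height 359 mm. Two flanges 296 mm wide (y) and 29 mm thick, one on the floor and one at the top; a web 18 mm thick runs between them, centred on the flange width.

The I-beam is against the stool's +x side, with their −y faces flush.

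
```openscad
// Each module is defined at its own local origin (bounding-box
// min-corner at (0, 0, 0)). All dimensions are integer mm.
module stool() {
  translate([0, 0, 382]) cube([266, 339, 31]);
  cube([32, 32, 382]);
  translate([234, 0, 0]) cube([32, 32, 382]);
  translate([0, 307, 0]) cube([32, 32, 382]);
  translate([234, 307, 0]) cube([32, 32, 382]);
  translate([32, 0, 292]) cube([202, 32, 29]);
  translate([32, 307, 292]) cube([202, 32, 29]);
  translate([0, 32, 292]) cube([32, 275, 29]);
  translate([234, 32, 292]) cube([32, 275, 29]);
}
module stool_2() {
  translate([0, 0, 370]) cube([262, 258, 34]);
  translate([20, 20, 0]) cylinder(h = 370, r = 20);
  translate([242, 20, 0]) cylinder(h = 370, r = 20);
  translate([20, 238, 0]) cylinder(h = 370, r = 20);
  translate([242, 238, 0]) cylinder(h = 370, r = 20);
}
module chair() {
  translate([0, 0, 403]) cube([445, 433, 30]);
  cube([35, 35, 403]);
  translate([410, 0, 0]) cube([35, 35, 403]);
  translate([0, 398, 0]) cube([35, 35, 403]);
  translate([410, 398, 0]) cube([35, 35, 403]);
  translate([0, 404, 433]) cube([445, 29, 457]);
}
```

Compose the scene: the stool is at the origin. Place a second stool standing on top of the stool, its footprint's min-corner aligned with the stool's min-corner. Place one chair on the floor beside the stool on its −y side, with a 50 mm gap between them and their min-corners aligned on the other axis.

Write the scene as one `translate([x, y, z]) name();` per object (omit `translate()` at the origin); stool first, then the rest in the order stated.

stool();
translate([0, 0, 413]) stool_2();
translate([0, -483, 0]) chair();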